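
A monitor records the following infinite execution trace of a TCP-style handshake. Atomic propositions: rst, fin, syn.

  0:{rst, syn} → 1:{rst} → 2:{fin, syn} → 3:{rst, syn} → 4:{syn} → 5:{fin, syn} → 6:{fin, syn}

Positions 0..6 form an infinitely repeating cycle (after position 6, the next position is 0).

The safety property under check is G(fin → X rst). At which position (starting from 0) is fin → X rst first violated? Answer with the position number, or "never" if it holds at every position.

Check fin → X rst at each position in order: 0 ✓, 1 ✓, 2 ✓, 3 ✓, 4 ✓.
At position 5 the labels are {fin, syn} and the next position 6 has {fin, syn}, so fin → X rst is false there. This is the first violation.

5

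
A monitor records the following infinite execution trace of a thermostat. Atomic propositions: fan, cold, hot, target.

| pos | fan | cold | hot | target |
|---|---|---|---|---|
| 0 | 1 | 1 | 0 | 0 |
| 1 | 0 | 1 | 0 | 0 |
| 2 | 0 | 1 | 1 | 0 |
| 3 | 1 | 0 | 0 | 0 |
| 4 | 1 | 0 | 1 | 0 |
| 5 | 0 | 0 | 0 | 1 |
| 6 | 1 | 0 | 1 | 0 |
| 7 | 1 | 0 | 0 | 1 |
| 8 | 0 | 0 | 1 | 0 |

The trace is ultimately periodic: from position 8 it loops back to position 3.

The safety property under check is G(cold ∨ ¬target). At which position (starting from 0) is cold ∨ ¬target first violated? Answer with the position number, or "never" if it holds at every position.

5

Check cold ∨ ¬target at each position in order: 0 ✓, 1 ✓, 2 ✓, 3 ✓, 4 ✓.
At position 5 the labels are {target}, so cold ∨ ¬target is false there. This is the first violation.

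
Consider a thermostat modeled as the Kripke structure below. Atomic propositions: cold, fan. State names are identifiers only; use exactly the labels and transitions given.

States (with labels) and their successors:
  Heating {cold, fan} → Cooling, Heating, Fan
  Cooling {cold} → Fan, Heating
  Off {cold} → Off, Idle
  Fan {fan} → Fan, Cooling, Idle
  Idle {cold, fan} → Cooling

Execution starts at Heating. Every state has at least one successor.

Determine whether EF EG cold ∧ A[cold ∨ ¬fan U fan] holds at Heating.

States satisfying EG cold: {Heating, Cooling, Off, Idle}.
States satisfying EF EG cold: {Heating, Cooling, Off, Fan, Idle}.
States satisfying cold ∨ ¬fan: {Heating, Cooling, Off, Idle}.
States satisfying fan: {Heating, Fan, Idle}.
States satisfying A[cold ∨ ¬fan U fan]: {Heating, Cooling, Fan, Idle}.
States satisfying EF EG cold ∧ A[cold ∨ ¬fan U fan]: {Heating, Cooling, Fan, Idle}.
Heating ∈ Sat(EF EG cold ∧ A[cold ∨ ¬fan U fan]).

Yes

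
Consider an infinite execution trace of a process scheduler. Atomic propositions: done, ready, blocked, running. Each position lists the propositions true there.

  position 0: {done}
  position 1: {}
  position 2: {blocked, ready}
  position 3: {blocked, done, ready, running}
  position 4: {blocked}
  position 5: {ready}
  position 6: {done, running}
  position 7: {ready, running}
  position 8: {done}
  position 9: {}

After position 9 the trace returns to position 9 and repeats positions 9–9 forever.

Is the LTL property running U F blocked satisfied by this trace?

Walking from position 0: F blocked first holds at position 0, and running holds at every earlier position along the way, so running U F blocked holds.

Holds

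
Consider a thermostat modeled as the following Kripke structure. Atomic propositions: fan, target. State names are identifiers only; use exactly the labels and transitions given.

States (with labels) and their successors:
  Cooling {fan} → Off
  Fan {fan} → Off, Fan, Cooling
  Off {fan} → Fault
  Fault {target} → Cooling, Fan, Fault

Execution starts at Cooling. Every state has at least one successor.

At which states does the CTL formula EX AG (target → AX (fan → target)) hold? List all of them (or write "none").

States satisfying AG (target → AX (fan → target)): ∅.
States satisfying EX AG (target → AX (fan → target)): ∅.

none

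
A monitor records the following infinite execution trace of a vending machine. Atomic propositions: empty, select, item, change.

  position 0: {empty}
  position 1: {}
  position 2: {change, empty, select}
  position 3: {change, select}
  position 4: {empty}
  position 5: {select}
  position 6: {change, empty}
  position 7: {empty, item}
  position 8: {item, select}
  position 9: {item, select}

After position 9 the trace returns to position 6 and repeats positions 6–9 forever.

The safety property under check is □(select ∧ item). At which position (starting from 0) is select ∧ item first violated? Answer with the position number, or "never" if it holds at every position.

0

At position 0 the labels are {empty}, so select ∧ item is false there. This is the first violation.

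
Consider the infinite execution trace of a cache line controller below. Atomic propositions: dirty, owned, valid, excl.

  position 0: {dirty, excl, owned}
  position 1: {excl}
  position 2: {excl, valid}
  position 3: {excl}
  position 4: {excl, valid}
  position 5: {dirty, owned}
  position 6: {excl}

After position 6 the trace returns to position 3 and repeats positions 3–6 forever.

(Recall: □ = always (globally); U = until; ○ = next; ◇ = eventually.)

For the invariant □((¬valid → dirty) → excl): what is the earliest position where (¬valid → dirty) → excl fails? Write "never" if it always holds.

5

Check (¬valid → dirty) → excl at each position in order: 0 ✓, 1 ✓, 2 ✓, 3 ✓, 4 ✓.
At position 5 the labels are {dirty, owned}, so (¬valid → dirty) → excl is false there. This is the first violation.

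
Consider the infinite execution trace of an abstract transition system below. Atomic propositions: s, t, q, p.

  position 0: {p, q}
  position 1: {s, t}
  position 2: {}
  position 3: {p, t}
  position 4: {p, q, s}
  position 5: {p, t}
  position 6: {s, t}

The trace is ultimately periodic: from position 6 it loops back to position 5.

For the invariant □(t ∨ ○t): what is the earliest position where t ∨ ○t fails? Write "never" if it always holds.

t ∨ ○t holds at every position 0..6, and those are all the positions the trace ever visits, so the invariant □(t ∨ ○t) is never violated.

never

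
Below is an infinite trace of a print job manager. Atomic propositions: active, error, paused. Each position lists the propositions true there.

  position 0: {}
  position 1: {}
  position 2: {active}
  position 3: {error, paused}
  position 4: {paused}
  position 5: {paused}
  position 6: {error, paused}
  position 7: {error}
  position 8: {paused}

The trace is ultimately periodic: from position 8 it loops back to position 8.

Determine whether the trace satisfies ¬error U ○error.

Walking from position 0: ○error first holds at position 2, and ¬error holds at every earlier position along the way, so ¬error U ○error holds.

Satisfied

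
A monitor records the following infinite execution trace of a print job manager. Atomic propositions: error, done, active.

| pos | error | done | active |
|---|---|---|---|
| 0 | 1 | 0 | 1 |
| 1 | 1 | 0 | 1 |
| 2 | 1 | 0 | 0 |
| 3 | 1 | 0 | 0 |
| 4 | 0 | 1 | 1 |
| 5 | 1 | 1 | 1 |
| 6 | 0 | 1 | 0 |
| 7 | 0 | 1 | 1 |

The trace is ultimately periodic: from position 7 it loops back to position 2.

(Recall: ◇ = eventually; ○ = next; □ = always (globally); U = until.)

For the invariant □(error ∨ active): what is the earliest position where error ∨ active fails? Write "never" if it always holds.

6

Check error ∨ active at each position in order: 0 ✓, 1 ✓, 2 ✓, 3 ✓, 4 ✓, 5 ✓.
At position 6 the labels are {done}, so error ∨ active is false there. This is the first violation.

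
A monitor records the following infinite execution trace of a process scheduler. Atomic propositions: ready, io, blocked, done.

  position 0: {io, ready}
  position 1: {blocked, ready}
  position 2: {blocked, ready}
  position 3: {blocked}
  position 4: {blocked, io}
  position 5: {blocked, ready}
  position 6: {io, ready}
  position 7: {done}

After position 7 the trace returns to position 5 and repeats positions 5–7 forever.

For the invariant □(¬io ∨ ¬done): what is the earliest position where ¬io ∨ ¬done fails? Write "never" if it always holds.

¬io ∨ ¬done holds at every position 0..7, and those are all the positions the trace ever visits, so the invariant □(¬io ∨ ¬done) is never violated.

never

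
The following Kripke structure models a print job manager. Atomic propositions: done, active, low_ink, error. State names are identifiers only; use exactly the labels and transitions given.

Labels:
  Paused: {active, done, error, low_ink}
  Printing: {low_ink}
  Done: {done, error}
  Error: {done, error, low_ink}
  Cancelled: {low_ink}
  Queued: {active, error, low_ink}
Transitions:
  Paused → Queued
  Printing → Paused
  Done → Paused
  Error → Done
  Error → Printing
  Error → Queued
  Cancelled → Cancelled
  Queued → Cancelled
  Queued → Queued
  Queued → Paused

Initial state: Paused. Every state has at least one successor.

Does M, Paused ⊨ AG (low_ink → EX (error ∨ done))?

States satisfying low_ink → EX (error ∨ done): {Paused, Printing, Done, Error, Queued}.
States satisfying AG (low_ink → EX (error ∨ done)): ∅.
Cancelled is reachable from Paused and violates low_ink → EX (error ∨ done), so AG fails at Paused.
Paused ∉ Sat(AG (low_ink → EX (error ∨ done))).

Violated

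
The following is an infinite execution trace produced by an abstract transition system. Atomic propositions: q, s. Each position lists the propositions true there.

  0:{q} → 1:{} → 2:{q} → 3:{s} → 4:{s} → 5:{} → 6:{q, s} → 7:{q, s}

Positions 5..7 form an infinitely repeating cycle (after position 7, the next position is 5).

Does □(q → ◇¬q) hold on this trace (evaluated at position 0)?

Yes

q → ◇¬q holds at every position 0..7, and those are all positions ever visited, so □(q → ◇¬q) holds.
Positions where q holds: 0, 2, 6, 7.
Check ◇¬q at each: 0→ok, 2→ok, 6→ok, 7→ok.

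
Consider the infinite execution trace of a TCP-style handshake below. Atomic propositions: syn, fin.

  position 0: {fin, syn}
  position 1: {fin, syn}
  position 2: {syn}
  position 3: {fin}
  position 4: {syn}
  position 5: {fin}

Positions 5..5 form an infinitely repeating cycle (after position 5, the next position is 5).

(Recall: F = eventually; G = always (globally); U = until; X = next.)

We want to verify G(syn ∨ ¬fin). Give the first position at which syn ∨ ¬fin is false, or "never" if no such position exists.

3

Check syn ∨ ¬fin at each position in order: 0 ✓, 1 ✓, 2 ✓.
At position 3 the labels are {fin}, so syn ∨ ¬fin is false there. This is the first violation.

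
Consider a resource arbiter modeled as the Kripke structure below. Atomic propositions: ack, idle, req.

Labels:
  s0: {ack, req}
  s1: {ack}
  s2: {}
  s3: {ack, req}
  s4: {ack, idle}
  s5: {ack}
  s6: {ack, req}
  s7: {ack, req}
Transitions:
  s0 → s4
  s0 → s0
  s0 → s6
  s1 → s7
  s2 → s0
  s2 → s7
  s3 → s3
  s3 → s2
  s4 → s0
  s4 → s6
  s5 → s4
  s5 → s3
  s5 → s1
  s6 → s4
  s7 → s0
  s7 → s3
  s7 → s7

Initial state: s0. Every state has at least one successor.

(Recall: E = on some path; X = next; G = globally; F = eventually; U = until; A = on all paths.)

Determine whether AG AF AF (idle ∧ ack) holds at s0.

States satisfying AF AF (idle ∧ ack): {s4, s6}.
States satisfying AG AF AF (idle ∧ ack): ∅.
s0 is reachable from s0 and violates AF AF (idle ∧ ack), so AG fails at s0.
s0 ∉ Sat(AG AF AF (idle ∧ ack)).

Does not hold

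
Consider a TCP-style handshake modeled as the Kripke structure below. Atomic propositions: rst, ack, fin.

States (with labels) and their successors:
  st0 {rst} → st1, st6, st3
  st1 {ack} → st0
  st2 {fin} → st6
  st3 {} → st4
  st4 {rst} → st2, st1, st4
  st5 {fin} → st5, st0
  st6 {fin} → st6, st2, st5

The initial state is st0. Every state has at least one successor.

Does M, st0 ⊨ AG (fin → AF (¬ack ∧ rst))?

Does not hold

States satisfying fin → AF (¬ack ∧ rst): {st0, st1, st3, st4}.
States satisfying AG (fin → AF (¬ack ∧ rst)): ∅.
st2 is reachable from st0 and violates fin → AF (¬ack ∧ rst), so AG fails at st0.
st0 ∉ Sat(AG (fin → AF (¬ack ∧ rst))).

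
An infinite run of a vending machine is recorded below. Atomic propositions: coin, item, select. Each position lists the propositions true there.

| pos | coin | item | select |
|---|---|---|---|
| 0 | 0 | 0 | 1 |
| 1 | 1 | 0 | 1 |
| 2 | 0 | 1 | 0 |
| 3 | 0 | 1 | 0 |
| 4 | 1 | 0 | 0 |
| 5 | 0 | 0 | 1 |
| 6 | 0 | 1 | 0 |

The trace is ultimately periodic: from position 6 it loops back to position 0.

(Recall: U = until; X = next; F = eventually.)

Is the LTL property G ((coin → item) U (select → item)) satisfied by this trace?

Violated

(coin → item) U (select → item) must hold at every position from 0 onward. It fails at position 0, so G ((coin → item) U (select → item)) is false.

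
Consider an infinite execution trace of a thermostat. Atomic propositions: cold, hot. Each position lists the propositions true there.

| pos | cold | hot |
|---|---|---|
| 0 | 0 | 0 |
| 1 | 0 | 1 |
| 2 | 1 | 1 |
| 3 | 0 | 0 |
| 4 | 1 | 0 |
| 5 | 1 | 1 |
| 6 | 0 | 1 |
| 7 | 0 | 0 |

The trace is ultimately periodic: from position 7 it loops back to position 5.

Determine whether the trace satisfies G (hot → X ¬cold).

Does not hold

hot → X ¬cold must hold at every position from 0 onward. It fails at position 1, so G (hot → X ¬cold) is false.
Positions where hot holds: 1, 2, 5, 6.
Check X ¬cold at each: 1→fails, 2→ok, 5→ok, 6→ok.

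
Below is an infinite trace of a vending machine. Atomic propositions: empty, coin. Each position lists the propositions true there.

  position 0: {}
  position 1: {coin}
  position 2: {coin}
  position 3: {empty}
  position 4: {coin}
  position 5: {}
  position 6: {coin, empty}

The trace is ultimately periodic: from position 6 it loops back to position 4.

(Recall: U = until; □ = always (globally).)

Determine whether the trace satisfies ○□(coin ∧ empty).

Violated

The position after 0 is 1; □(coin ∧ empty) is false there.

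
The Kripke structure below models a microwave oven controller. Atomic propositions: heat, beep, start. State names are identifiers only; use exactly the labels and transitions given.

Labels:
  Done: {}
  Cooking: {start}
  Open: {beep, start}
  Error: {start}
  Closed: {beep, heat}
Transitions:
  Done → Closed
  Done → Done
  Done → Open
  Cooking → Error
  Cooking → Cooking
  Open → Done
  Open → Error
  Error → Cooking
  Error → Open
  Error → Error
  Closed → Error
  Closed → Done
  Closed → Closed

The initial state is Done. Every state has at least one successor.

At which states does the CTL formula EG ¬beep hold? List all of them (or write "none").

{Done, Cooking, Error}

States satisfying ¬beep: {Done, Cooking, Error}.
States satisfying EG ¬beep: {Done, Cooking, Error}.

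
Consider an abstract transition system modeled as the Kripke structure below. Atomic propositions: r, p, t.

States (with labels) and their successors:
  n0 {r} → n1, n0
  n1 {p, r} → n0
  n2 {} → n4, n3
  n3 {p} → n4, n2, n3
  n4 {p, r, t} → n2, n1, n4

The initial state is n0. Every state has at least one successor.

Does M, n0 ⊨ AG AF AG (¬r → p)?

States satisfying AF AG (¬r → p): {n0, n1}.
States satisfying AG AF AG (¬r → p): {n0, n1}.
Every state reachable from n0 satisfies AF AG (¬r → p).
n0 ∈ Sat(AG AF AG (¬r → p)).

Holds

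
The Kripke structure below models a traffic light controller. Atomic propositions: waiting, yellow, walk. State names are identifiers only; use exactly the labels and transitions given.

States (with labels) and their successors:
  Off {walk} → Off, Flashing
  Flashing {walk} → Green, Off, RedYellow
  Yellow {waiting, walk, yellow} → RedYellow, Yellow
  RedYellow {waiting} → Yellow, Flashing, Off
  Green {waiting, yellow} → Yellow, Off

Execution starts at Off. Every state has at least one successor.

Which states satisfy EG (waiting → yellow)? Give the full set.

States satisfying waiting → yellow: {Off, Flashing, Yellow, Green}.
States satisfying EG (waiting → yellow): {Off, Flashing, Yellow, Green}.

{Off, Flashing, Yellow, Green}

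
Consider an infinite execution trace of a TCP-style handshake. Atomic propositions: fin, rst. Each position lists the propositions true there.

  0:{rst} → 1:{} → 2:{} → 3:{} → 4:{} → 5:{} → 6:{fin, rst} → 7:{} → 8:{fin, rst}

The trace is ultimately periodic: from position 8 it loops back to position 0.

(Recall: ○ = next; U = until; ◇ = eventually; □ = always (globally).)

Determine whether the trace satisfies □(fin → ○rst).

fin → ○rst must hold at every position from 0 onward. It fails at position 6, so □(fin → ○rst) is false.
Positions where fin holds: 6, 8.
Check ○rst at each: 6→fails, 8→ok.

No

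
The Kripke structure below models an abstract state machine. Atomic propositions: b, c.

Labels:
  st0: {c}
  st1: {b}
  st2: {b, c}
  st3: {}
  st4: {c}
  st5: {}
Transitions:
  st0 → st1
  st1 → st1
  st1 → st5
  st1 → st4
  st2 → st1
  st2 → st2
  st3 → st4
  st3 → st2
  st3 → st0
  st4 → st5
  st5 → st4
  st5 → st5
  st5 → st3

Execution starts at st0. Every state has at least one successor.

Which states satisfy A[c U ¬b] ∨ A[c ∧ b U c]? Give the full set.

{st0, st2, st3, st4, st5}

States satisfying c: {st0, st2, st4}.
States satisfying ¬b: {st0, st3, st4, st5}.
States satisfying A[c U ¬b]: {st0, st3, st4, st5}.
States satisfying c ∧ b: {st2}.
States satisfying A[c ∧ b U c]: {st0, st2, st4}.
States satisfying A[c U ¬b] ∨ A[c ∧ b U c]: {st0, st2, st3, st4, st5}.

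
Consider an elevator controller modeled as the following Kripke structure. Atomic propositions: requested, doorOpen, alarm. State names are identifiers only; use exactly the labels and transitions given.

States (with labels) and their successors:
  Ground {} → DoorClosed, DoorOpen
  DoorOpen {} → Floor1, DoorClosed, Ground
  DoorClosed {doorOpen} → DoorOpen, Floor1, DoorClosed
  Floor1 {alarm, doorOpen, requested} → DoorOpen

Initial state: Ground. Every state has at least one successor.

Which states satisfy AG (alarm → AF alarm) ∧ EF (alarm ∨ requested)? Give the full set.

{Ground, DoorOpen, DoorClosed, Floor1}

States satisfying alarm → AF alarm: {Ground, DoorOpen, DoorClosed, Floor1}.
States satisfying AG (alarm → AF alarm): {Ground, DoorOpen, DoorClosed, Floor1}.
States satisfying alarm ∨ requested: {Floor1}.
States satisfying EF (alarm ∨ requested): {Ground, DoorOpen, DoorClosed, Floor1}.
States satisfying AG (alarm → AF alarm) ∧ EF (alarm ∨ requested): {Ground, DoorOpen, DoorClosed, Floor1}.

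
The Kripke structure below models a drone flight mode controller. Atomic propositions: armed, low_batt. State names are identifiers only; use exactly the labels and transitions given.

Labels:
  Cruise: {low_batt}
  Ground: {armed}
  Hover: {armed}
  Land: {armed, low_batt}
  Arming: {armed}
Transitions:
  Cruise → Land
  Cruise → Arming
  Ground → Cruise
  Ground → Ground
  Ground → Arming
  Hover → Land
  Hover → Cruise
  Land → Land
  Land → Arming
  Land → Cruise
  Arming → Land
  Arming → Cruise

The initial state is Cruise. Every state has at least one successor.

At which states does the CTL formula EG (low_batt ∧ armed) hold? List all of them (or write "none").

States satisfying low_batt ∧ armed: {Land}.
States satisfying EG (low_batt ∧ armed): {Land}.

{Land}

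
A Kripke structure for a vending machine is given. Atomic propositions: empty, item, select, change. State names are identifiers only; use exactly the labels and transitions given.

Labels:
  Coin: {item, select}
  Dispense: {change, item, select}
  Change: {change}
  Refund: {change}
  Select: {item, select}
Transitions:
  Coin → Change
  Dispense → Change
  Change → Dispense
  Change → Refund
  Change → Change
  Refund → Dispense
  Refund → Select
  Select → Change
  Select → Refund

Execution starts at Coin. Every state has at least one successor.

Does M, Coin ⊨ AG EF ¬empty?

Holds

States satisfying EF ¬empty: {Coin, Dispense, Change, Refund, Select}.
States satisfying AG EF ¬empty: {Coin, Dispense, Change, Refund, Select}.
Every state reachable from Coin satisfies EF ¬empty.
Coin ∈ Sat(AG EF ¬empty).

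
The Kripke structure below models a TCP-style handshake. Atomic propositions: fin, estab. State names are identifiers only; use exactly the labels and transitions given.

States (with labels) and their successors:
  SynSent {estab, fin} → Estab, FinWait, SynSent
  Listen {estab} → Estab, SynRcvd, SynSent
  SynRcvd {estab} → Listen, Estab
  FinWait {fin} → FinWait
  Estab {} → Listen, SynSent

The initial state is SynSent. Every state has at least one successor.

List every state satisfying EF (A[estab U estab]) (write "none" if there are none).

{SynSent, Listen, SynRcvd, Estab}

States satisfying A[estab U estab]: {SynSent, Listen, SynRcvd}.
States satisfying EF (A[estab U estab]): {SynSent, Listen, SynRcvd, Estab}.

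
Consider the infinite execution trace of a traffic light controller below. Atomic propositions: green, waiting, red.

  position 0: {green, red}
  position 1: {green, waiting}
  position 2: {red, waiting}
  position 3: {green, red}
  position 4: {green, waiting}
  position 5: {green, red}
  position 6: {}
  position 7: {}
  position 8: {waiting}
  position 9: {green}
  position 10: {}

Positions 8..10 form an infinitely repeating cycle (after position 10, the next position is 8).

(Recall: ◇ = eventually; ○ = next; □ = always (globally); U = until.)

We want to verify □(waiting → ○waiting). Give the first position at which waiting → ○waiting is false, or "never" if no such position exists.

2

Check waiting → ○waiting at each position in order: 0 ✓, 1 ✓.
At position 2 the labels are {red, waiting} and the next position 3 has {green, red}, so waiting → ○waiting is false there. This is the first violation.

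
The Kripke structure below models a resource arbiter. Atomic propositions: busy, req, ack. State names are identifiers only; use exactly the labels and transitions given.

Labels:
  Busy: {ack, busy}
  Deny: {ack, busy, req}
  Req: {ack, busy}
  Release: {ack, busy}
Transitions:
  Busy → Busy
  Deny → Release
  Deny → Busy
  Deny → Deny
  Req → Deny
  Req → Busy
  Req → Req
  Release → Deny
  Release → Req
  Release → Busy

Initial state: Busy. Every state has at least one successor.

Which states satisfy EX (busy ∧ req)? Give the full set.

{Deny, Req, Release}

States satisfying busy ∧ req: {Deny}.
States satisfying EX (busy ∧ req): {Deny, Req, Release}.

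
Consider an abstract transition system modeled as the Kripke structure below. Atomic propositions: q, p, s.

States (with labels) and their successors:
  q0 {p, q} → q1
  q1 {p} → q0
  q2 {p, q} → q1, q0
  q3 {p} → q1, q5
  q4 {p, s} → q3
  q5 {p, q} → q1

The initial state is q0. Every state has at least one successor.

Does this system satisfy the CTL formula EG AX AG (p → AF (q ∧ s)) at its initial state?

States satisfying AX AG (p → AF (q ∧ s)): ∅.
States satisfying EG AX AG (p → AF (q ∧ s)): ∅.
No suitable path/successor from q0 witnesses the formula.
q0 ∉ Sat(EG AX AG (p → AF (q ∧ s))).

Does not hold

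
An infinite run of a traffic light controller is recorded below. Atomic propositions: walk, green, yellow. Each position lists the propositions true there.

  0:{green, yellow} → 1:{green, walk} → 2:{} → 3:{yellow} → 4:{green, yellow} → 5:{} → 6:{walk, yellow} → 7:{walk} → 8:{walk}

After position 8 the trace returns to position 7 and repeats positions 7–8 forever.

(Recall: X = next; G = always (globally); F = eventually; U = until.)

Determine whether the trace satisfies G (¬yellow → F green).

¬yellow → F green must hold at every position from 0 onward. It fails at position 5, so G (¬yellow → F green) is false.
Positions where ¬yellow holds: 1, 2, 5, 7, 8.
Check F green at each: 1→ok, 2→ok, 5→fails, 7→fails, 8→fails.

No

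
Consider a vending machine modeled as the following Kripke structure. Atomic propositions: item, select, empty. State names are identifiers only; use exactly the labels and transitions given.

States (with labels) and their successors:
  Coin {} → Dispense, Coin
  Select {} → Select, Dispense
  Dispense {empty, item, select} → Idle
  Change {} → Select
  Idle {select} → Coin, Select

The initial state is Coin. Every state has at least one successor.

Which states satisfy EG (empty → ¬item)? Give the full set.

{Coin, Select, Change, Idle}

States satisfying empty → ¬item: {Coin, Select, Change, Idle}.
States satisfying EG (empty → ¬item): {Coin, Select, Change, Idle}.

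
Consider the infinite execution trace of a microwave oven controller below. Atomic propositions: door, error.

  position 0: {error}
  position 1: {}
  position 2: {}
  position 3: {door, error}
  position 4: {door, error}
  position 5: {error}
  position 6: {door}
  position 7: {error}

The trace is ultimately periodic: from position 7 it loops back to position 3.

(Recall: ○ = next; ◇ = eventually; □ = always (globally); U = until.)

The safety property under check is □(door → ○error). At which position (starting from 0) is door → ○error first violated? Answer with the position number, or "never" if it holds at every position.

door → ○error holds at every position 0..7, and those are all the positions the trace ever visits, so the invariant □(door → ○error) is never violated.

never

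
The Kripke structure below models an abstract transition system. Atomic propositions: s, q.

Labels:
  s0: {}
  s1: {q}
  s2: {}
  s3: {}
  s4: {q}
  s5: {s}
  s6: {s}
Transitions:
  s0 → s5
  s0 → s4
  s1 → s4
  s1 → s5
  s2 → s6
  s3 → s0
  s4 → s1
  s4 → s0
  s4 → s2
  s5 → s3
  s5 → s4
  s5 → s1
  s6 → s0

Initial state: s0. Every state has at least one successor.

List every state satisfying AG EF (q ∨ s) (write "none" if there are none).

{s0, s1, s2, s3, s4, s5, s6}

States satisfying EF (q ∨ s): {s0, s1, s2, s3, s4, s5, s6}.
States satisfying AG EF (q ∨ s): {s0, s1, s2, s3, s4, s5, s6}.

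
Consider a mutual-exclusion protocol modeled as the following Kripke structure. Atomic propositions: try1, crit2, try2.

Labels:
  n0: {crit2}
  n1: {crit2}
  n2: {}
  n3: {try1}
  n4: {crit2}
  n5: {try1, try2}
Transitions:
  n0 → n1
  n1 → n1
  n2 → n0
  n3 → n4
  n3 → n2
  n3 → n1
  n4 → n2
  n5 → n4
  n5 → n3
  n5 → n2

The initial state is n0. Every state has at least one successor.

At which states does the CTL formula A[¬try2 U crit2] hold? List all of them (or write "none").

States satisfying ¬try2: {n0, n1, n2, n3, n4}.
States satisfying crit2: {n0, n1, n4}.
States satisfying A[¬try2 U crit2]: {n0, n1, n2, n3, n4}.

{n0, n1, n2, n3, n4}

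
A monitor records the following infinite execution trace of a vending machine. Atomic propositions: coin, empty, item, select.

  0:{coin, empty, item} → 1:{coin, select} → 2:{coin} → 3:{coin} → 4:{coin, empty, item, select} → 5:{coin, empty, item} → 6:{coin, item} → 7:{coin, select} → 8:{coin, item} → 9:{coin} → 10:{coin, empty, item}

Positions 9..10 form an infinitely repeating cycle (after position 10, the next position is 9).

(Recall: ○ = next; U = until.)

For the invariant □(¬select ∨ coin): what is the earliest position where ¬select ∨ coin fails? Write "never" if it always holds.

never

¬select ∨ coin holds at every position 0..10, and those are all the positions the trace ever visits, so the invariant □(¬select ∨ coin) is never violated.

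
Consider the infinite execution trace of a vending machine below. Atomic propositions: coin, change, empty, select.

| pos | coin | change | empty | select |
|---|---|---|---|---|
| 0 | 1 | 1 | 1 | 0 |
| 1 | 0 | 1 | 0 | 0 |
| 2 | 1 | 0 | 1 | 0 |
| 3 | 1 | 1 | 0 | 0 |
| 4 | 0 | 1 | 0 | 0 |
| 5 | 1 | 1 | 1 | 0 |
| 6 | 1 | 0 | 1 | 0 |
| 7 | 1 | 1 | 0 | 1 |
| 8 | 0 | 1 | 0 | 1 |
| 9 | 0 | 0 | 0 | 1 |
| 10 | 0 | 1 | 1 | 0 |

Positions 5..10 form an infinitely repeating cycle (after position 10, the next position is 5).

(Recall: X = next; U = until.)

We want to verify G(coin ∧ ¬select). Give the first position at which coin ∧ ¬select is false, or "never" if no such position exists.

Check coin ∧ ¬select at each position in order: 0 ✓.
At position 1 the labels are {change}, so coin ∧ ¬select is false there. This is the first violation.

1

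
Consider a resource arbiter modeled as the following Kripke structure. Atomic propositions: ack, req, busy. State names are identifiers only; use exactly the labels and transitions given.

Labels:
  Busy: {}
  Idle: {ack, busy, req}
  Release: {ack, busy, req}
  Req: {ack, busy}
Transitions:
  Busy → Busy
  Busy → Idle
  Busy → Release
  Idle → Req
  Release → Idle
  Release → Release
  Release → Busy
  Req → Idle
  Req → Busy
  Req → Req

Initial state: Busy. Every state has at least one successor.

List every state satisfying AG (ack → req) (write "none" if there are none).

States satisfying ack → req: {Busy, Idle, Release}.
States satisfying AG (ack → req): ∅.

none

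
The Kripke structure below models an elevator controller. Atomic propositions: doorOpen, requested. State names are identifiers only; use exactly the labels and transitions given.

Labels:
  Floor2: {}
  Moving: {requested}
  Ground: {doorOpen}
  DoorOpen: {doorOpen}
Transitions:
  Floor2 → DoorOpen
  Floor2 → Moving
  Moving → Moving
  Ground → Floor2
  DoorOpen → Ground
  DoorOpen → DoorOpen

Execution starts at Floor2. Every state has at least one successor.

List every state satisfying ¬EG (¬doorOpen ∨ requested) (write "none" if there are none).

{Ground, DoorOpen}

States satisfying ¬doorOpen ∨ requested: {Floor2, Moving}.
States satisfying EG (¬doorOpen ∨ requested): {Floor2, Moving}.
States satisfying ¬EG (¬doorOpen ∨ requested): {Ground, DoorOpen}.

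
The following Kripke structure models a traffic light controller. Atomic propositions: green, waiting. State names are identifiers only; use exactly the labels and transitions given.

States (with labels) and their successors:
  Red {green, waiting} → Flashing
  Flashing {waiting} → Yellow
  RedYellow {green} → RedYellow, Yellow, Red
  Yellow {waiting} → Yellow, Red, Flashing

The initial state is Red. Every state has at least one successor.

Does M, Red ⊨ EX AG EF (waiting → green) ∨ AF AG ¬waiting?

States satisfying AG EF (waiting → green): {Red, Flashing, RedYellow, Yellow}.
States satisfying EX AG EF (waiting → green): {Red, Flashing, RedYellow, Yellow}.
States satisfying AG ¬waiting: ∅.
States satisfying AF AG ¬waiting: ∅.
States satisfying EX AG EF (waiting → green) ∨ AF AG ¬waiting: {Red, Flashing, RedYellow, Yellow}.
Red ∈ Sat(EX AG EF (waiting → green) ∨ AF AG ¬waiting).

Holds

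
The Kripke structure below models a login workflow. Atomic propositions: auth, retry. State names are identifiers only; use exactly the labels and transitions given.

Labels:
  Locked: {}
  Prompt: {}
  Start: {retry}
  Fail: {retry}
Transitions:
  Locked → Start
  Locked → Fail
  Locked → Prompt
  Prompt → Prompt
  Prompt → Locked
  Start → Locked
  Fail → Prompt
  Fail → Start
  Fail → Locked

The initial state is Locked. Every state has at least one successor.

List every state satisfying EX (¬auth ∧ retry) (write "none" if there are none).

{Locked, Fail}

States satisfying ¬auth ∧ retry: {Start, Fail}.
States satisfying EX (¬auth ∧ retry): {Locked, Fail}.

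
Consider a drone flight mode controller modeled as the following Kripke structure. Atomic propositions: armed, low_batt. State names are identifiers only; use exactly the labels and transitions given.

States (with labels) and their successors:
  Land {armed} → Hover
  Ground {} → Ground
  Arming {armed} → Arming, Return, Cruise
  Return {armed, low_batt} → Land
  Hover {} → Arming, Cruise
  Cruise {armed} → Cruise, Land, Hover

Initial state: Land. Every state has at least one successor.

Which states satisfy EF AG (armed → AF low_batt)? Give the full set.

{Ground}

States satisfying AG (armed → AF low_batt): {Ground}.
States satisfying EF AG (armed → AF low_batt): {Ground}.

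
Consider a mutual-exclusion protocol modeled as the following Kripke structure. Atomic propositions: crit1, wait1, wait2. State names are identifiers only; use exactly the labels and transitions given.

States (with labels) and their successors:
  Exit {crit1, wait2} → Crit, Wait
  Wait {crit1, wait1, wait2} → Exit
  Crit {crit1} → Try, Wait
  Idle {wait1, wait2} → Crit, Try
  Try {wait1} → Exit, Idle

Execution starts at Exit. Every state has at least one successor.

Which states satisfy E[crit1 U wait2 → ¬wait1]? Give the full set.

{Exit, Wait, Crit, Try}

States satisfying crit1: {Exit, Wait, Crit}.
States satisfying wait2 → ¬wait1: {Exit, Crit, Try}.
States satisfying E[crit1 U wait2 → ¬wait1]: {Exit, Wait, Crit, Try}.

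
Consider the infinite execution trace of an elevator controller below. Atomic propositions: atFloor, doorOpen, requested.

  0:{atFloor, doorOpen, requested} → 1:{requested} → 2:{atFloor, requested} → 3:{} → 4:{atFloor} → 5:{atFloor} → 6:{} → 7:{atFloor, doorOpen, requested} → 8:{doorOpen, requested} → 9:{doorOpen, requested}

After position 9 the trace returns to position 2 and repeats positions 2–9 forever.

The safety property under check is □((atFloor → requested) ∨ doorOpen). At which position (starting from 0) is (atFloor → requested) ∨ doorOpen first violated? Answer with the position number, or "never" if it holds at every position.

4

Check (atFloor → requested) ∨ doorOpen at each position in order: 0 ✓, 1 ✓, 2 ✓, 3 ✓.
At position 4 the labels are {atFloor}, so (atFloor → requested) ∨ doorOpen is false there. This is the first violation.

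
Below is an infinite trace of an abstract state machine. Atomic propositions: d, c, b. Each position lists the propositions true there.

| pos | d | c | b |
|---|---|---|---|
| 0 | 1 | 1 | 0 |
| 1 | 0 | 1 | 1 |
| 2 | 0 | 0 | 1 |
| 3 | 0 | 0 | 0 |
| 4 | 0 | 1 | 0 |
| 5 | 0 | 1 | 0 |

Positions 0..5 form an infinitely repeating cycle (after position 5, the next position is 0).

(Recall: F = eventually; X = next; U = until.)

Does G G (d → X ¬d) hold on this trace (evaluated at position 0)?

G (d → X ¬d) holds at every position 0..5, and those are all positions ever visited, so G G (d → X ¬d) holds.

Yes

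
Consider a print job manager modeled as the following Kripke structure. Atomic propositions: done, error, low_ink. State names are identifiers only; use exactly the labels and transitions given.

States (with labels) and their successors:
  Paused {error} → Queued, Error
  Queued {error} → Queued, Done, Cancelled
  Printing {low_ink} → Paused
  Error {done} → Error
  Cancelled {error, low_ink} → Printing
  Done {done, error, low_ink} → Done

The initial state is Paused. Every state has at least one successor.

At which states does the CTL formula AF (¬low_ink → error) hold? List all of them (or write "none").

{Paused, Queued, Printing, Cancelled, Done}

States satisfying ¬low_ink → error: {Paused, Queued, Printing, Cancelled, Done}.
States satisfying AF (¬low_ink → error): {Paused, Queued, Printing, Cancelled, Done}.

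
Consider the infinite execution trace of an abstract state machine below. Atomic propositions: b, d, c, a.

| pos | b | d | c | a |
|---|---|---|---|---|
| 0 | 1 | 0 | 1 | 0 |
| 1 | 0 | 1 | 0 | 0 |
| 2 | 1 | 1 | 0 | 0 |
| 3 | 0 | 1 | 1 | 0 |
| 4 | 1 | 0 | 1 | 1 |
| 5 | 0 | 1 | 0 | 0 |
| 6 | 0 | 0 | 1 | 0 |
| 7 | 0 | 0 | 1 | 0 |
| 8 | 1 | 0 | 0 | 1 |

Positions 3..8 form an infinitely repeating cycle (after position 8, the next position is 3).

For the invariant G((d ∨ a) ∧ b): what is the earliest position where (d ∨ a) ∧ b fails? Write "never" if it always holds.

At position 0 the labels are {b, c}, so (d ∨ a) ∧ b is false there. This is the first violation.

0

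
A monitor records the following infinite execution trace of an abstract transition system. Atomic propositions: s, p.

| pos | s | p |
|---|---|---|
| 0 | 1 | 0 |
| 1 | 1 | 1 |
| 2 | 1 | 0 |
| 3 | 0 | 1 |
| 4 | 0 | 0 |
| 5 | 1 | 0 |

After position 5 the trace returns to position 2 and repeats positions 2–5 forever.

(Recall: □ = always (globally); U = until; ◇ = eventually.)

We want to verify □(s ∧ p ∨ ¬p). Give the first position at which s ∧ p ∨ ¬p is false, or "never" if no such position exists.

Check s ∧ p ∨ ¬p at each position in order: 0 ✓, 1 ✓, 2 ✓.
At position 3 the labels are {p}, so s ∧ p ∨ ¬p is false there. This is the first violation.

3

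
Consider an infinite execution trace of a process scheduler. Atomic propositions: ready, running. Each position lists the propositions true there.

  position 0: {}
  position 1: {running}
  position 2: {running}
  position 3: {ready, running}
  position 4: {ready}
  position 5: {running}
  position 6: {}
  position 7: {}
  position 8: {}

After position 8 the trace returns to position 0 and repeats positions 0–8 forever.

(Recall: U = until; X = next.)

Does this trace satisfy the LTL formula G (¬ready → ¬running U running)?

¬ready → ¬running U running holds at every position 0..8, and those are all positions ever visited, so G (¬ready → ¬running U running) holds.
Positions where ¬ready holds: 0, 1, 2, 5, 6, 7, 8.
Check ¬running U running at each: 0→ok, 1→ok, 2→ok, 5→ok, 6→ok, 7→ok, 8→ok.

Yes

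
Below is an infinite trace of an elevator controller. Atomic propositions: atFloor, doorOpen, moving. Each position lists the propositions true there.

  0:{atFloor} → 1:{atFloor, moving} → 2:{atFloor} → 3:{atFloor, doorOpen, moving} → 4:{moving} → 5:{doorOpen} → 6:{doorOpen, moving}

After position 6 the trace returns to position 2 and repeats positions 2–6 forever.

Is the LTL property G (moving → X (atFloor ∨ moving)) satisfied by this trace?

moving → X (atFloor ∨ moving) must hold at every position from 0 onward. It fails at position 4, so G (moving → X (atFloor ∨ moving)) is false.
Positions where moving holds: 1, 3, 4, 6.
Check X (atFloor ∨ moving) at each: 1→ok, 3→ok, 4→fails, 6→ok.

No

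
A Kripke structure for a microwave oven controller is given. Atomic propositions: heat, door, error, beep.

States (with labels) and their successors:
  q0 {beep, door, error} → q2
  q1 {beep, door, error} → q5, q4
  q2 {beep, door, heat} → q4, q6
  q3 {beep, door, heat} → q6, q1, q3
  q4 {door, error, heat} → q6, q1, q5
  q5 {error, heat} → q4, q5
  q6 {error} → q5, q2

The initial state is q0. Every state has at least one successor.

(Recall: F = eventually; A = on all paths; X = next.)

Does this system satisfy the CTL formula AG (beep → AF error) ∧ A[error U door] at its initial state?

States satisfying beep → AF error: {q0, q1, q2, q4, q5, q6}.
States satisfying AG (beep → AF error): {q0, q1, q2, q4, q5, q6}.
States satisfying error: {q0, q1, q4, q5, q6}.
States satisfying door: {q0, q1, q2, q3, q4}.
States satisfying A[error U door]: {q0, q1, q2, q3, q4}.
States satisfying AG (beep → AF error) ∧ A[error U door]: {q0, q1, q2, q4}.
q0 ∈ Sat(AG (beep → AF error) ∧ A[error U door]).

Satisfied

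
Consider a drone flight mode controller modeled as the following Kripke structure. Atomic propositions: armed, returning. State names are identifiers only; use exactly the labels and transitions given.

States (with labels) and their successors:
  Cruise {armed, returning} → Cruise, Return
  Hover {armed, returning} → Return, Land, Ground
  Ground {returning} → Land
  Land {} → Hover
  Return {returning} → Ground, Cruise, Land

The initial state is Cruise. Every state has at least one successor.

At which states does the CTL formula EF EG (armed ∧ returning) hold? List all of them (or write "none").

{Cruise, Hover, Ground, Land, Return}

States satisfying EG (armed ∧ returning): {Cruise}.
States satisfying EF EG (armed ∧ returning): {Cruise, Hover, Ground, Land, Return}.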